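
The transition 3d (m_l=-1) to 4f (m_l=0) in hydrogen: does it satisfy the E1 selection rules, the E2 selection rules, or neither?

Δl = 3 − 2 = +1; l_i + l_f = 5.
Δm_l = +1.
E1 (Δl = ±1, |Δm_l| ≤ 1): satisfied.
E2 (Δl = 0,±2, l_i+l_f ≥ 2, |Δm_l| ≤ 2): not satisfied.

E1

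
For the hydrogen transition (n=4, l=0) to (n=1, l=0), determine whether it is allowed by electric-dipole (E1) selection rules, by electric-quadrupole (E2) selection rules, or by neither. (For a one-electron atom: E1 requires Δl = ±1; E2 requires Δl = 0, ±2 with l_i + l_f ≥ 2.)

Δl = 0 − 0 = +0; l_i + l_f = 0.
E1 (Δl = ±1): not satisfied.
E2 (Δl = 0,±2, l_i+l_f ≥ 2): not satisfied.

neither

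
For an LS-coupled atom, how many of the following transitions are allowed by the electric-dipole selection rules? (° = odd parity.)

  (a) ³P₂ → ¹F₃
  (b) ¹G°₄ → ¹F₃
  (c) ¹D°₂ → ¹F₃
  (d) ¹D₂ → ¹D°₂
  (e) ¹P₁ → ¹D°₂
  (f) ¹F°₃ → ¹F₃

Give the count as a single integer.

5

(a) forbidden (parity, ΔS, ΔL fail)
(b) allowed
(c) allowed
(d) allowed
(e) allowed
(f) allowed
Total allowed: 5 of 6.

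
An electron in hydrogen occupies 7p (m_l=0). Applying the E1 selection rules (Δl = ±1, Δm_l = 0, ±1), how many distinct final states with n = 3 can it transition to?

4

E1 requires Δl = ±1, so l_f ∈ {0, 2}; with 0 ≤ l_f ≤ n_f−1 = 2, the allowed l_f values are {0, 2}.
For l_f = 0: m_f ∈ {m_i−1, m_i, m_i+1} ∩ [−0, 0] = {0} → 1 state.
For l_f = 2: m_f ∈ {m_i−1, m_i, m_i+1} ∩ [−2, 2] = {-1, 0, 1} → 3 states.
Total: 4.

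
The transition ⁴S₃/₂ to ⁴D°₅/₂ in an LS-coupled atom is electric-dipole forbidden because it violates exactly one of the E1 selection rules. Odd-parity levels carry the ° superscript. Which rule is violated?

the ΔL = 0, ±1 rule

Initial level: S=3/2, L=0, J=3/2, parity even. Final level: S=3/2, L=2, J=5/2, parity odd.
Parity must change: even → odd — ✓.
ΔS = 0: S: 3/2 → 3/2 — ✓.
ΔL = 0, ±1 (not L=0↔0): L: 0 → 2, ΔL = +2 — ✗.
ΔJ = 0, ±1 (not J=0↔0): J: 3/2 → 5/2, ΔJ = +1 — ✓.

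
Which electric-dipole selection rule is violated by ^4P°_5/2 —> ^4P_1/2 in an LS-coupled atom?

the ΔJ = 0, ±1 rule

Parity must change: odd → even — satisfied.
ΔS = 0: S: 3/2 → 3/2 — satisfied.
ΔL = 0, ±1 (not L=0↔0): L: 1 → 1, ΔL = +0 — satisfied.
ΔJ = 0, ±1 (not J=0↔0): J: 5/2 → 1/2, ΔJ = -2 — violated.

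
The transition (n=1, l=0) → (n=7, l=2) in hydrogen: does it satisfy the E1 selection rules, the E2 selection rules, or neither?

Δl = 2 − 0 = +2; l_i + l_f = 2.
E1 (Δl = ±1): not satisfied.
E2 (Δl = 0,±2, l_i+l_f ≥ 2): satisfied.

E2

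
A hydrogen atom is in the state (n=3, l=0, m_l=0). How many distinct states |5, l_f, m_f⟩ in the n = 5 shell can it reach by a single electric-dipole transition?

E1 requires Δl = ±1, so l_f ∈ {-1, 1}; with 0 ≤ l_f ≤ n_f−1 = 4, the allowed l_f values are {1}.
For l_f = 1: m_f ∈ {m_i−1, m_i, m_i+1} ∩ [−1, 1] = {-1, 0, 1} → 3 states.
Total: 3.

3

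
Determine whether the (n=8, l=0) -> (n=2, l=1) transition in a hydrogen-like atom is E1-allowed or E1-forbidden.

Δl = 1 − 0 = +1; the E1 rule Δl = ±1 is ✓.
All E1 selection rules are satisfied.

allowed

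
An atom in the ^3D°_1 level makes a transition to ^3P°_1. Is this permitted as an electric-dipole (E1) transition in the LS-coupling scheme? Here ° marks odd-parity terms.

forbidden

Initial level: S=1, L=2, J=1, parity odd. Final level: S=1, L=1, J=1, parity odd.
Parity must change: odd → odd — violated.
ΔS = 0: S: 1 → 1 — satisfied.
ΔL = 0, ±1 (not L=0↔0): L: 2 → 1, ΔL = -1 — satisfied.
ΔJ = 0, ±1 (not J=0↔0): J: 1 → 1, ΔJ = +0 — satisfied.
Rule(s) violated: parity.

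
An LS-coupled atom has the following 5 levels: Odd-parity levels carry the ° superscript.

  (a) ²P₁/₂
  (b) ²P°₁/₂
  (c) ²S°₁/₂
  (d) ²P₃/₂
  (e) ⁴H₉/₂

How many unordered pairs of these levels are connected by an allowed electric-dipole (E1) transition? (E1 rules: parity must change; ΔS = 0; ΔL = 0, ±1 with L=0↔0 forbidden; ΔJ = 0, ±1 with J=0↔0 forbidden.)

4

(a)–(b): allowed.
(a)–(c): allowed.
(a)–(d): forbidden (parity).
(a)–(e): forbidden (parity, ΔS, ΔL, ΔJ).
(b)–(c): forbidden (parity).
(b)–(d): allowed.
(b)–(e): forbidden (ΔS, ΔL, ΔJ).
(c)–(d): allowed.
(c)–(e): forbidden (ΔS, ΔL, ΔJ).
(d)–(e): forbidden (parity, ΔS, ΔL, ΔJ).
Allowed pairs: 4 of 10.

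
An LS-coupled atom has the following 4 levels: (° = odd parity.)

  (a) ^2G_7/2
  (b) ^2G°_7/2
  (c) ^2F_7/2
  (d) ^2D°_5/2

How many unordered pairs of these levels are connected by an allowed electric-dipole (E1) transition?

(a)–(b): allowed.
(a)–(c): forbidden (parity).
(a)–(d): forbidden (ΔL).
(b)–(c): allowed.
(b)–(d): forbidden (parity, ΔL).
(c)–(d): allowed.
Allowed pairs: 3 of 6.

3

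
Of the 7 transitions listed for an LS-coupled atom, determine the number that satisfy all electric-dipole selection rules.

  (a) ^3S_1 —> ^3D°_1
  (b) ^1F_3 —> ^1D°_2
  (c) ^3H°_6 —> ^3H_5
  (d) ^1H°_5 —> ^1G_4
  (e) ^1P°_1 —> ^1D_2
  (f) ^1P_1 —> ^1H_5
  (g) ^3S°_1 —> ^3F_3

(a) forbidden (ΔL fails)
(b) allowed
(c) allowed
(d) allowed
(e) allowed
(f) forbidden (parity, ΔL, ΔJ fail)
(g) forbidden (ΔL, ΔJ fail)
Total allowed: 4 of 7.

4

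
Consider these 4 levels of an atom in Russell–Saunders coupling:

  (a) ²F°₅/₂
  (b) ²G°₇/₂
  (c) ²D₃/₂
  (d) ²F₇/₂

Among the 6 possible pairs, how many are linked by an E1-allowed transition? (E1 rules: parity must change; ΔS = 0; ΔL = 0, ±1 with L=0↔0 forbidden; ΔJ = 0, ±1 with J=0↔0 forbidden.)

(a)–(b): forbidden (parity).
(a)–(c): allowed.
(a)–(d): allowed.
(b)–(c): forbidden (ΔL, ΔJ).
(b)–(d): allowed.
(c)–(d): forbidden (parity, ΔJ).
Allowed pairs: 3 of 6.

3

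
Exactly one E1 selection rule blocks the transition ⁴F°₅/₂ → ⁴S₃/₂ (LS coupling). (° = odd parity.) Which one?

Reading off the term symbols: S 3/2→3/2, L 3→0, J 5/2→3/2, parity odd→even.
Parity must change: odd → even — ✓.
ΔS = 0: S: 3/2 → 3/2 — ✓.
ΔL = 0, ±1 (not L=0↔0): L: 3 → 0, ΔL = -3 — ✗.
ΔJ = 0, ±1 (not J=0↔0): J: 5/2 → 3/2, ΔJ = -1 — ✓.

the ΔL = 0, ±1 rule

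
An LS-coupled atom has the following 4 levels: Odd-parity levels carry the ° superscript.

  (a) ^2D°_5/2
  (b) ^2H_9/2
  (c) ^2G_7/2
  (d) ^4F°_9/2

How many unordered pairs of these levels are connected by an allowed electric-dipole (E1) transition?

0

(a)–(b): forbidden (ΔL, ΔJ).
(a)–(c): forbidden (ΔL).
(a)–(d): forbidden (parity, ΔS, ΔJ).
(b)–(c): forbidden (parity).
(b)–(d): forbidden (ΔS, ΔL).
(c)–(d): forbidden (ΔS).
Allowed pairs: 0 of 6.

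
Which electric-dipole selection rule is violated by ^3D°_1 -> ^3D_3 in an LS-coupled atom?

the ΔJ = 0, ±1 rule

Parity must change: odd → even — satisfied.
ΔJ = 0, ±1 (not J=0↔0): J: 1 → 3, ΔJ = +2 — violated.
ΔS = 0: S: 1 → 1 — satisfied.
ΔL = 0, ±1 (not L=0↔0): L: 2 → 2, ΔL = +0 — satisfied.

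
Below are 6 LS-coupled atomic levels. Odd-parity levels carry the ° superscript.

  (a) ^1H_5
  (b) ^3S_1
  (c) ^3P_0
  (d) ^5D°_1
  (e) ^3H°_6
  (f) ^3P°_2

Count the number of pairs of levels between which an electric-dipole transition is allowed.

(a)–(b): forbidden (parity, ΔS, ΔL, ΔJ).
(a)–(c): forbidden (parity, ΔS, ΔL, ΔJ).
(a)–(d): forbidden (ΔS, ΔL, ΔJ).
(a)–(e): forbidden (ΔS).
(a)–(f): forbidden (ΔS, ΔL, ΔJ).
(b)–(c): forbidden (parity).
(b)–(d): forbidden (ΔS, ΔL).
(b)–(e): forbidden (ΔL, ΔJ).
(b)–(f): allowed.
(c)–(d): forbidden (ΔS).
(c)–(e): forbidden (ΔL, ΔJ).
(c)–(f): forbidden (ΔJ).
(d)–(e): forbidden (parity, ΔS, ΔL, ΔJ).
(d)–(f): forbidden (parity, ΔS).
(e)–(f): forbidden (parity, ΔL, ΔJ).
Allowed pairs: 1 of 15.

1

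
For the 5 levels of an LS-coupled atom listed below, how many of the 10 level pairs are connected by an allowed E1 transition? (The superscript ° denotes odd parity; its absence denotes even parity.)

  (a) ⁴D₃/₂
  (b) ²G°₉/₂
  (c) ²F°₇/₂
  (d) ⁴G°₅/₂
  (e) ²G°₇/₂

(a)–(b): forbidden (ΔS, ΔL, ΔJ).
(a)–(c): forbidden (ΔS, ΔJ).
(a)–(d): forbidden (ΔL).
(a)–(e): forbidden (ΔS, ΔL, ΔJ).
(b)–(c): forbidden (parity).
(b)–(d): forbidden (parity, ΔS, ΔJ).
(b)–(e): forbidden (parity).
(c)–(d): forbidden (parity, ΔS).
(c)–(e): forbidden (parity).
(d)–(e): forbidden (parity, ΔS).
Allowed pairs: 0 of 10.

0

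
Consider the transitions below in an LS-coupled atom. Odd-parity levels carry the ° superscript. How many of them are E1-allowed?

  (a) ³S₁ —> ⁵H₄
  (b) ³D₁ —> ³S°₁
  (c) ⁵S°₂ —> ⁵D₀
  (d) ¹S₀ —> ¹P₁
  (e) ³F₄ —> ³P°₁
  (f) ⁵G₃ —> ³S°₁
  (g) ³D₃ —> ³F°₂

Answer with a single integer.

(a) forbidden (parity, ΔS, ΔL, ΔJ fail)
(b) forbidden (ΔL fails)
(c) forbidden (ΔL, ΔJ fail)
(d) forbidden (parity fails)
(e) forbidden (ΔL, ΔJ fail)
(f) forbidden (ΔS, ΔL, ΔJ fail)
(g) allowed
Total allowed: 1 of 7.

1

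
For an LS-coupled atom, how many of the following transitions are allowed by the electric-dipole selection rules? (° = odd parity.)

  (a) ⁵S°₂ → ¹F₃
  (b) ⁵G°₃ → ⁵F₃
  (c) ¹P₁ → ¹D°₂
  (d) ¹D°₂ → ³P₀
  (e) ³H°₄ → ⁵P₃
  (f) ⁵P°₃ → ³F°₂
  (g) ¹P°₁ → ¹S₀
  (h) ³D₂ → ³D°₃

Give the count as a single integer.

4

(a) forbidden (ΔS, ΔL fail)
(b) allowed
(c) allowed
(d) forbidden (ΔS, ΔJ fail)
(e) forbidden (ΔS, ΔL fail)
(f) forbidden (parity, ΔS, ΔL fail)
(g) allowed
(h) allowed
Total allowed: 4 of 8.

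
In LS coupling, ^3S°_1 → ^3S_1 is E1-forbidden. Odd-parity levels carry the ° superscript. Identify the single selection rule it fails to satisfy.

Parity must change: odd → even — passes.
ΔS = 0: S: 1 → 1 — passes.
ΔL = 0, ±1 (not L=0↔0): L: 0 → 0, ΔL = +0 — fails.
ΔJ = 0, ±1 (not J=0↔0): J: 1 → 1, ΔJ = +0 — passes.

the L=0 ↔ L=0 exclusion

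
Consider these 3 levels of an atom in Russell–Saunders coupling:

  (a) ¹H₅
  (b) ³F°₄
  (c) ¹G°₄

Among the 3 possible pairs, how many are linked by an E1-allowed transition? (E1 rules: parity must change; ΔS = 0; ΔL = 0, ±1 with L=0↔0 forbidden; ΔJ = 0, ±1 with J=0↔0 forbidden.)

(a)–(b): forbidden (ΔS, ΔL).
(a)–(c): allowed.
(b)–(c): forbidden (parity, ΔS).
Allowed pairs: 1 of 3.

1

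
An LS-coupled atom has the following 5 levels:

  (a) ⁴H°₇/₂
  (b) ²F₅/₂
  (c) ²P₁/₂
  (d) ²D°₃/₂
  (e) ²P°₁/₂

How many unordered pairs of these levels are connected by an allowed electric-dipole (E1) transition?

(a)–(b): forbidden (ΔS, ΔL).
(a)–(c): forbidden (ΔS, ΔL, ΔJ).
(a)–(d): forbidden (parity, ΔS, ΔL, ΔJ).
(a)–(e): forbidden (parity, ΔS, ΔL, ΔJ).
(b)–(c): forbidden (parity, ΔL, ΔJ).
(b)–(d): allowed.
(b)–(e): forbidden (ΔL, ΔJ).
(c)–(d): allowed.
(c)–(e): allowed.
(d)–(e): forbidden (parity).
Allowed pairs: 3 of 10.

3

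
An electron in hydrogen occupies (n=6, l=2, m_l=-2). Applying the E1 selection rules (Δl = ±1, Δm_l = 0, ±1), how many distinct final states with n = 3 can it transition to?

E1 requires Δl = ±1, so l_f ∈ {1, 3}; with 0 ≤ l_f ≤ n_f−1 = 2, the allowed l_f values are {1}.
For l_f = 1: m_f ∈ {m_i−1, m_i, m_i+1} ∩ [−1, 1] = {-1} → 1 state.
Total: 1.

1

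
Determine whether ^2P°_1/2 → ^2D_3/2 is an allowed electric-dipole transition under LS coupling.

Reading off the term symbols: S 1/2→1/2, L 1→2, J 1/2→3/2, parity odd→even.
Parity must change: odd → even — satisfied.
ΔS = 0: S: 1/2 → 1/2 — satisfied.
ΔJ = 0, ±1 (not J=0↔0): J: 1/2 → 3/2, ΔJ = +1 — satisfied.
ΔL = 0, ±1 (not L=0↔0): L: 1 → 2, ΔL = +1 — satisfied.
All four E1 rules are satisfied.

allowed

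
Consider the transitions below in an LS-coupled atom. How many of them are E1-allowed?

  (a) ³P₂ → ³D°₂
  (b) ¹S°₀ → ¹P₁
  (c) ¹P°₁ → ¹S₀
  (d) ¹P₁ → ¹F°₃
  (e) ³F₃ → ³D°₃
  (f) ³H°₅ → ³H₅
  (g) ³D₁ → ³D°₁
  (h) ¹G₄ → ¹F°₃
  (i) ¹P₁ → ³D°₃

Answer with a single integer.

(a) allowed
(b) allowed
(c) allowed
(d) forbidden (ΔL, ΔJ fail)
(e) allowed
(f) allowed
(g) allowed
(h) allowed
(i) forbidden (ΔS, ΔJ fail)
Total allowed: 7 of 9.

7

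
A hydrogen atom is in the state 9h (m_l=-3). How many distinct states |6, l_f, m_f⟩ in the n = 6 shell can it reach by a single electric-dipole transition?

E1 requires Δl = ±1, so l_f ∈ {4, 6}; with 0 ≤ l_f ≤ n_f−1 = 5, the allowed l_f values are {4}.
For l_f = 4: m_f ∈ {m_i−1, m_i, m_i+1} ∩ [−4, 4] = {-4, -3, -2} → 3 states.
Total: 3.

3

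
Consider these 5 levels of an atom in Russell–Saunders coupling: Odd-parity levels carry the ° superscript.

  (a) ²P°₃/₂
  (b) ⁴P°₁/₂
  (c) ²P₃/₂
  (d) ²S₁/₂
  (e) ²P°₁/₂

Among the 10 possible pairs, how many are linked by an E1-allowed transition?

4

(a)–(b): forbidden (parity, ΔS).
(a)–(c): allowed.
(a)–(d): allowed.
(a)–(e): forbidden (parity).
(b)–(c): forbidden (ΔS).
(b)–(d): forbidden (ΔS).
(b)–(e): forbidden (parity, ΔS).
(c)–(d): forbidden (parity).
(c)–(e): allowed.
(d)–(e): allowed.
Allowed pairs: 4 of 10.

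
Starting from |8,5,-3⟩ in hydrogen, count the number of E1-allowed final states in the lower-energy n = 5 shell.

3

E1 requires Δl = ±1, so l_f ∈ {4, 6}; with 0 ≤ l_f ≤ n_f−1 = 4, the allowed l_f values are {4}.
For l_f = 4: m_f ∈ {m_i−1, m_i, m_i+1} ∩ [−4, 4] = {-4, -3, -2} → 3 states.
Total: 3.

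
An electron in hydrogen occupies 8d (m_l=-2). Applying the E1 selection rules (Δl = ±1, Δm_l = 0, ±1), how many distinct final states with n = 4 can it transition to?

4

E1 requires Δl = ±1, so l_f ∈ {1, 3}; with 0 ≤ l_f ≤ n_f−1 = 3, the allowed l_f values are {1, 3}.
For l_f = 1: m_f ∈ {m_i−1, m_i, m_i+1} ∩ [−1, 1] = {-1} → 1 state.
For l_f = 3: m_f ∈ {m_i−1, m_i, m_i+1} ∩ [−3, 3] = {-3, -2, -1} → 3 states.
Total: 4.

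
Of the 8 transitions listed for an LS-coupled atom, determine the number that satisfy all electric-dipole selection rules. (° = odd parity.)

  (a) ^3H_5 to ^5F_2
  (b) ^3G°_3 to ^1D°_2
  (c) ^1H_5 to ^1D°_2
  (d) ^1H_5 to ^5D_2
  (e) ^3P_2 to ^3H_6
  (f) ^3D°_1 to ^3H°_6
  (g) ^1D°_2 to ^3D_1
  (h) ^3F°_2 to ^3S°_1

0

(a) forbidden (parity, ΔS, ΔL, ΔJ fail)
(b) forbidden (parity, ΔS, ΔL fail)
(c) forbidden (ΔL, ΔJ fail)
(d) forbidden (parity, ΔS, ΔL, ΔJ fail)
(e) forbidden (parity, ΔL, ΔJ fail)
(f) forbidden (parity, ΔL, ΔJ fail)
(g) forbidden (ΔS fails)
(h) forbidden (parity, ΔL fail)
Total allowed: 0 of 8.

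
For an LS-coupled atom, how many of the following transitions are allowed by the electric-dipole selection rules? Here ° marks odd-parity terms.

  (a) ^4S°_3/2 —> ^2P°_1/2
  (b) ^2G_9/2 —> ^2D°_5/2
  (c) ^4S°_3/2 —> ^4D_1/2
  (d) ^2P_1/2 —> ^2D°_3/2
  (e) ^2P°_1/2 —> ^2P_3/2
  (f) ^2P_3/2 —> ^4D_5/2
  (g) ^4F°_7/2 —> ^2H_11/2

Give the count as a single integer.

2

(a) forbidden (parity, ΔS fail)
(b) forbidden (ΔL, ΔJ fail)
(c) forbidden (ΔL fails)
(d) allowed
(e) allowed
(f) forbidden (parity, ΔS fail)
(g) forbidden (ΔS, ΔL, ΔJ fail)
Total allowed: 2 of 7.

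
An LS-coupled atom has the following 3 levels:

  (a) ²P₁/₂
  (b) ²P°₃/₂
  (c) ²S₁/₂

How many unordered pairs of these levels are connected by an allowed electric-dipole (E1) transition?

(a)–(b): allowed.
(a)–(c): forbidden (parity).
(b)–(c): allowed.
Allowed pairs: 2 of 3.

2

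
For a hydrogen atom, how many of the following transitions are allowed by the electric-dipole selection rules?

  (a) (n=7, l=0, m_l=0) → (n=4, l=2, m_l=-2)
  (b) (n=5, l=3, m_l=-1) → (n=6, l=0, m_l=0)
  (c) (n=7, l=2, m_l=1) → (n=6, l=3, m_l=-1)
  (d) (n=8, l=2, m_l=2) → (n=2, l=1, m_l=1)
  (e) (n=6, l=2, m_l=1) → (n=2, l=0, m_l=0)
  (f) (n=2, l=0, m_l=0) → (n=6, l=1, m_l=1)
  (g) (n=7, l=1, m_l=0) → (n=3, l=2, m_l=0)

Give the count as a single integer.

3

(a) forbidden — Δl = +2 (E1 requires Δl = ±1); Δm_l = -2 (E1 requires Δm_l = 0, ±1)
(b) forbidden — Δl = -3 (E1 requires Δl = ±1)
(c) forbidden — Δm_l = -2 (E1 requires Δm_l = 0, ±1)
(d) allowed
(e) forbidden — Δl = -2 (E1 requires Δl = ±1)
(f) allowed
(g) allowed
Total allowed: 3 of 7.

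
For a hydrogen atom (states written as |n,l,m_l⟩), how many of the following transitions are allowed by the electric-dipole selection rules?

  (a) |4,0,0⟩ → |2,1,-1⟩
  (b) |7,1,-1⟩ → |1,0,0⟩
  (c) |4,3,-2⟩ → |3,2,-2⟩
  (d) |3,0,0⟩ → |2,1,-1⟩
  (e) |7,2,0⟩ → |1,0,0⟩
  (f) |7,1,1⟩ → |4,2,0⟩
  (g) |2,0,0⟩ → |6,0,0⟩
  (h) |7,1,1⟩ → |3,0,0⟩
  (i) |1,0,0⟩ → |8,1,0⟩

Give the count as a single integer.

7

(a) allowed
(b) allowed
(c) allowed
(d) allowed
(e) forbidden — Δl = -2 (E1 requires Δl = ±1)
(f) allowed
(g) forbidden — Δl = +0 (E1 requires Δl = ±1)
(h) allowed
(i) allowed
Total allowed: 7 of 9.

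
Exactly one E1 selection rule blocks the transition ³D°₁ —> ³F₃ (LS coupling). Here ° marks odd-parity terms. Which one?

Initial level: S=1, L=2, J=1, parity odd. Final level: S=1, L=3, J=3, parity even.
Parity must change: odd → even — satisfied.
ΔS = 0: S: 1 → 1 — satisfied.
ΔL = 0, ±1 (not L=0↔0): L: 2 → 3, ΔL = +1 — satisfied.
ΔJ = 0, ±1 (not J=0↔0): J: 1 → 3, ΔJ = +2 — violated.

the ΔJ = 0, ±1 rule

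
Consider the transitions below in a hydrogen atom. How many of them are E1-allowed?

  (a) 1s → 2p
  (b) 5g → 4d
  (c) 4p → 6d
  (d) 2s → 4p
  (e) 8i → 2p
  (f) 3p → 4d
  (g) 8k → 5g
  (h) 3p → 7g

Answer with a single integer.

(a) allowed
(b) forbidden — Δl = -2 (E1 requires Δl = ±1)
(c) allowed
(d) allowed
(e) forbidden — Δl = -5 (E1 requires Δl = ±1)
(f) allowed
(g) forbidden — Δl = -3 (E1 requires Δl = ±1)
(h) forbidden — Δl = +3 (E1 requires Δl = ±1)
Total allowed: 4 of 8.

4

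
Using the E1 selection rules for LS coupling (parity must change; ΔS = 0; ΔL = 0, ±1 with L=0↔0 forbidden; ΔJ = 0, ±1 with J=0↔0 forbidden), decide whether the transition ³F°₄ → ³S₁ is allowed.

forbidden

Initial level: S=1, L=3, J=4, parity odd. Final level: S=1, L=0, J=1, parity even.
Parity must change: odd → even — satisfied.
ΔS = 0: S: 1 → 1 — satisfied.
ΔL = 0, ±1 (not L=0↔0): L: 3 → 0, ΔL = -3 — violated.
ΔJ = 0, ±1 (not J=0↔0): J: 4 → 1, ΔJ = -3 — violated.
Rule(s) violated: ΔL, ΔJ.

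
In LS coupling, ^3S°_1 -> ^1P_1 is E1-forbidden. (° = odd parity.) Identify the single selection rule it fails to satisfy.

the ΔS = 0 rule

Parity must change: odd → even — satisfied.
ΔS = 0: S: 1 → 0 — violated.
ΔL = 0, ±1 (not L=0↔0): L: 0 → 1, ΔL = +1 — satisfied.
ΔJ = 0, ±1 (not J=0↔0): J: 1 → 1, ΔJ = +0 — satisfied.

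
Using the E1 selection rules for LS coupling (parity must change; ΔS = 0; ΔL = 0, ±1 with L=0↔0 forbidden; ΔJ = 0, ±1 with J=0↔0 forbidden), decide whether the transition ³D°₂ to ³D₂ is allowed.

allowed

Initial level: S=1, L=2, J=2, parity odd. Final level: S=1, L=2, J=2, parity even.
ΔS = 0: S: 1 → 1 — passes.
ΔJ = 0, ±1 (not J=0↔0): J: 2 → 2, ΔJ = +0 — passes.
ΔL = 0, ±1 (not L=0↔0): L: 2 → 2, ΔL = +0 — passes.
Parity must change: odd → even — passes.
All four E1 rules are satisfied.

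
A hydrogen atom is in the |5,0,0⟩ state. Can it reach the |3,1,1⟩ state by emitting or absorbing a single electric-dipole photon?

Initial l = 0, final l = 1, so Δl = +1. E1 requires Δl = ±1: satisfied.
m_l: 0 → 1 (Δm_l = +1). |Δm_l| ≤ 1 satisfied.
All E1 selection rules are satisfied.

allowed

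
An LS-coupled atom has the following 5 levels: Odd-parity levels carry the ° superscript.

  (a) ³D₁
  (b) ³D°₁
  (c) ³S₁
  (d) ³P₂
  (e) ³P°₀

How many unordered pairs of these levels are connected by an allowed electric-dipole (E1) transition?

4

(a)–(b): allowed.
(a)–(c): forbidden (parity, ΔL).
(a)–(d): forbidden (parity).
(a)–(e): allowed.
(b)–(c): forbidden (ΔL).
(b)–(d): allowed.
(b)–(e): forbidden (parity).
(c)–(d): forbidden (parity).
(c)–(e): allowed.
(d)–(e): forbidden (ΔJ).
Allowed pairs: 4 of 10.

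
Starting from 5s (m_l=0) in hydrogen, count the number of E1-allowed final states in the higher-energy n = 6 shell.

3

E1 requires Δl = ±1, so l_f ∈ {-1, 1}; with 0 ≤ l_f ≤ n_f−1 = 5, the allowed l_f values are {1}.
For l_f = 1: m_f ∈ {m_i−1, m_i, m_i+1} ∩ [−1, 1] = {-1, 0, 1} → 3 states.
Total: 3.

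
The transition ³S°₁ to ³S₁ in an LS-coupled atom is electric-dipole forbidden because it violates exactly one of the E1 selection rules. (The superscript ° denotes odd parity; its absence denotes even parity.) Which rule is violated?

the L=0 ↔ L=0 exclusion

Initial level: S=1, L=0, J=1, parity odd. Final level: S=1, L=0, J=1, parity even.
Parity must change: odd → even — ok.
ΔS = 0: S: 1 → 1 — ok.
ΔL = 0, ±1 (not L=0↔0): L: 0 → 0, ΔL = +0 — fails.
ΔJ = 0, ±1 (not J=0↔0): J: 1 → 1, ΔJ = +0 — ok.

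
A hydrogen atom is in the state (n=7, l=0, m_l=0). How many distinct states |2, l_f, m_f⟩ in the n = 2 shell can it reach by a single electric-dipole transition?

3

E1 requires Δl = ±1, so l_f ∈ {-1, 1}; with 0 ≤ l_f ≤ n_f−1 = 1, the allowed l_f values are {1}.
For l_f = 1: m_f ∈ {m_i−1, m_i, m_i+1} ∩ [−1, 1] = {-1, 0, 1} → 3 states.
Total: 3.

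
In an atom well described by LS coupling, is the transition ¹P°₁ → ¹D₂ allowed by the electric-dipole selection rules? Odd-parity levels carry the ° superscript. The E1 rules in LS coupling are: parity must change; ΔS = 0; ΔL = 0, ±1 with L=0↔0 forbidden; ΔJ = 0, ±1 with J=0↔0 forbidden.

allowed

ΔS = 0: S: 0 → 0 — satisfied.
ΔL = 0, ±1 (not L=0↔0): L: 1 → 2, ΔL = +1 — satisfied.
Parity must change: odd → even — satisfied.
ΔJ = 0, ±1 (not J=0↔0): J: 1 → 2, ΔJ = +1 — satisfied.
All four E1 rules are satisfied.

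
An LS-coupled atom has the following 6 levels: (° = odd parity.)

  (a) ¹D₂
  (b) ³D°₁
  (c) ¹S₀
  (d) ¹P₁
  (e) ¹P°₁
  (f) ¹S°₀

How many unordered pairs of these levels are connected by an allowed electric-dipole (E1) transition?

(a)–(b): forbidden (ΔS).
(a)–(c): forbidden (parity, ΔL, ΔJ).
(a)–(d): forbidden (parity).
(a)–(e): allowed.
(a)–(f): forbidden (ΔL, ΔJ).
(b)–(c): forbidden (ΔS, ΔL).
(b)–(d): forbidden (ΔS).
(b)–(e): forbidden (parity, ΔS).
(b)–(f): forbidden (parity, ΔS, ΔL).
(c)–(d): forbidden (parity).
(c)–(e): allowed.
(c)–(f): forbidden (ΔL, ΔJ).
(d)–(e): allowed.
(d)–(f): allowed.
(e)–(f): forbidden (parity).
Allowed pairs: 4 of 15.

4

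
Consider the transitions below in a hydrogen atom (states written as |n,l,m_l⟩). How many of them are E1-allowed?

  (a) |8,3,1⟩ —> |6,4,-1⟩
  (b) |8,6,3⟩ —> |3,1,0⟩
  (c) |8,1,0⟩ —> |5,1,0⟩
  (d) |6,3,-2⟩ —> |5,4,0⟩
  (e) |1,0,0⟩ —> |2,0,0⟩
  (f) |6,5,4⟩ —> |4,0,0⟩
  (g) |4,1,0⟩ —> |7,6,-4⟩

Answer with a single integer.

(a) forbidden — Δm_l = -2 (E1 requires Δm_l = 0, ±1)
(b) forbidden — Δl = -5 (E1 requires Δl = ±1); Δm_l = -3 (E1 requires Δm_l = 0, ±1)
(c) forbidden — Δl = +0 (E1 requires Δl = ±1)
(d) forbidden — Δm_l = +2 (E1 requires Δm_l = 0, ±1)
(e) forbidden — Δl = +0 (E1 requires Δl = ±1)
(f) forbidden — Δl = -5 (E1 requires Δl = ±1); Δm_l = -4 (E1 requires Δm_l = 0, ±1)
(g) forbidden — Δl = +5 (E1 requires Δl = ±1); Δm_l = -4 (E1 requires Δm_l = 0, ±1)
Total allowed: 0 of 7.

0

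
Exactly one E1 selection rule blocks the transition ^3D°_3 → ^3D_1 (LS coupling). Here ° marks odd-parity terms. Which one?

the ΔJ = 0, ±1 rule

Initial level: S=1, L=2, J=3, parity odd. Final level: S=1, L=2, J=1, parity even.
Parity must change: odd → even — ok.
ΔS = 0: S: 1 → 1 — ok.
ΔL = 0, ±1 (not L=0↔0): L: 2 → 2, ΔL = +0 — ok.
ΔJ = 0, ±1 (not J=0↔0): J: 3 → 1, ΔJ = -2 — fails.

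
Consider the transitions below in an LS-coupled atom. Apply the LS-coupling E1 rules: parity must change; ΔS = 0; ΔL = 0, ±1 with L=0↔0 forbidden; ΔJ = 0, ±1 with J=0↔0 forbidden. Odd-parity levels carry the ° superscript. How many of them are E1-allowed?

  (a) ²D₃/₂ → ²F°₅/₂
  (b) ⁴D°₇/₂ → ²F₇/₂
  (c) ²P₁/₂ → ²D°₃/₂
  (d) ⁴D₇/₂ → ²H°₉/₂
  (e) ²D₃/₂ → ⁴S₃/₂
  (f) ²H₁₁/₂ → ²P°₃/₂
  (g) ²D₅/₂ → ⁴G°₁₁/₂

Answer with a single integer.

(a) allowed
(b) forbidden (ΔS fails)
(c) allowed
(d) forbidden (ΔS, ΔL fail)
(e) forbidden (parity, ΔS, ΔL fail)
(f) forbidden (ΔL, ΔJ fail)
(g) forbidden (ΔS, ΔL, ΔJ fail)
Total allowed: 2 of 7.

2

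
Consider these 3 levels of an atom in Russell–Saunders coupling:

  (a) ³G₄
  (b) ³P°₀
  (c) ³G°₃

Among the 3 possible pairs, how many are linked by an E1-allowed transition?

1

(a)–(b): forbidden (ΔL, ΔJ).
(a)–(c): allowed.
(b)–(c): forbidden (parity, ΔL, ΔJ).
Allowed pairs: 1 of 3.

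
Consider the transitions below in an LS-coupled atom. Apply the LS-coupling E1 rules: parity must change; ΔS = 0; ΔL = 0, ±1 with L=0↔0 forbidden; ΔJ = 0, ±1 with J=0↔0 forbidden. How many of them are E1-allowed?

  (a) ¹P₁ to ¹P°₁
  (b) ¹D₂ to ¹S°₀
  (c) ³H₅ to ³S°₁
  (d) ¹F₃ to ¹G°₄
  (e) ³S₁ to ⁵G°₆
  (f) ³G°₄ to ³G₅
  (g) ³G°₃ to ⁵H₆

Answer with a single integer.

(a) allowed
(b) forbidden (ΔL, ΔJ fail)
(c) forbidden (ΔL, ΔJ fail)
(d) allowed
(e) forbidden (ΔS, ΔL, ΔJ fail)
(f) allowed
(g) forbidden (ΔS, ΔJ fail)
Total allowed: 3 of 7.

3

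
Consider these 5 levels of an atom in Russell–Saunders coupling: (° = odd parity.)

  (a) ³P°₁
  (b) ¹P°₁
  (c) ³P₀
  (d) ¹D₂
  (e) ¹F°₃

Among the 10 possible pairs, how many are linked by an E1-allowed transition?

(a)–(b): forbidden (parity, ΔS).
(a)–(c): allowed.
(a)–(d): forbidden (ΔS).
(a)–(e): forbidden (parity, ΔS, ΔL, ΔJ).
(b)–(c): forbidden (ΔS).
(b)–(d): allowed.
(b)–(e): forbidden (parity, ΔL, ΔJ).
(c)–(d): forbidden (parity, ΔS, ΔJ).
(c)–(e): forbidden (ΔS, ΔL, ΔJ).
(d)–(e): allowed.
Allowed pairs: 3 of 10.

3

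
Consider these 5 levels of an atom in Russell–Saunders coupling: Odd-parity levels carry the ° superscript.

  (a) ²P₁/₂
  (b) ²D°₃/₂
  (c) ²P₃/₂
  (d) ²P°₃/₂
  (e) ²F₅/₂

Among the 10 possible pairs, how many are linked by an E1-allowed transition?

5

(a)–(b): allowed.
(a)–(c): forbidden (parity).
(a)–(d): allowed.
(a)–(e): forbidden (parity, ΔL, ΔJ).
(b)–(c): allowed.
(b)–(d): forbidden (parity).
(b)–(e): allowed.
(c)–(d): allowed.
(c)–(e): forbidden (parity, ΔL).
(d)–(e): forbidden (ΔL).
Allowed pairs: 5 of 10.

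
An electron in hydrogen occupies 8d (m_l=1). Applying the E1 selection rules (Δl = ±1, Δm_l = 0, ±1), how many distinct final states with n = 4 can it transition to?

5

E1 requires Δl = ±1, so l_f ∈ {1, 3}; with 0 ≤ l_f ≤ n_f−1 = 3, the allowed l_f values are {1, 3}.
For l_f = 1: m_f ∈ {m_i−1, m_i, m_i+1} ∩ [−1, 1] = {0, 1} → 2 states.
For l_f = 3: m_f ∈ {m_i−1, m_i, m_i+1} ∩ [−3, 3] = {0, 1, 2} → 3 states.
Total: 5.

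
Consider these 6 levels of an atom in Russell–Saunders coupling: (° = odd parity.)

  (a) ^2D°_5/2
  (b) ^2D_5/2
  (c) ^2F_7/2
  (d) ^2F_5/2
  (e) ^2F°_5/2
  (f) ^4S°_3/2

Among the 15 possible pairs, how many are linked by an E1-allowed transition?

6

(a)–(b): allowed.
(a)–(c): allowed.
(a)–(d): allowed.
(a)–(e): forbidden (parity).
(a)–(f): forbidden (parity, ΔS, ΔL).
(b)–(c): forbidden (parity).
(b)–(d): forbidden (parity).
(b)–(e): allowed.
(b)–(f): forbidden (ΔS, ΔL).
(c)–(d): forbidden (parity).
(c)–(e): allowed.
(c)–(f): forbidden (ΔS, ΔL, ΔJ).
(d)–(e): allowed.
(d)–(f): forbidden (ΔS, ΔL).
(e)–(f): forbidden (parity, ΔS, ΔL).
Allowed pairs: 6 of 15.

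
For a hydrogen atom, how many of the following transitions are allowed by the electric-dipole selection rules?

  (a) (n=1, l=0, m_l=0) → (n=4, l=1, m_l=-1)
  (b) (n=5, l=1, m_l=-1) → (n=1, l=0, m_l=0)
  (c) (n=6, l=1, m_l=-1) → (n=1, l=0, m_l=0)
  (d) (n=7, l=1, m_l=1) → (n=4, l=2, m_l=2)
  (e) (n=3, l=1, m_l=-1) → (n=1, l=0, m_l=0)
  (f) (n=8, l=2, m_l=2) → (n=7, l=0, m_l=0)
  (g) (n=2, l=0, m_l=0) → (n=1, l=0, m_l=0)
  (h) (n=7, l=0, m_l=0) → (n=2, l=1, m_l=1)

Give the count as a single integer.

6

(a) allowed
(b) allowed
(c) allowed
(d) allowed
(e) allowed
(f) forbidden — Δl = -2 (E1 requires Δl = ±1); Δm_l = -2 (E1 requires Δm_l = 0, ±1)
(g) forbidden — Δl = +0 (E1 requires Δl = ±1)
(h) allowed
Total allowed: 6 of 8.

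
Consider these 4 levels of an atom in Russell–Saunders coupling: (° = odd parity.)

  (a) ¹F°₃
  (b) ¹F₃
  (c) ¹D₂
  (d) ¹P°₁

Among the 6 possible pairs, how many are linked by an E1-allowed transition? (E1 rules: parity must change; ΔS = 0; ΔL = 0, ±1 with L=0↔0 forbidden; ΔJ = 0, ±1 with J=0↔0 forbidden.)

(a)–(b): allowed.
(a)–(c): allowed.
(a)–(d): forbidden (parity, ΔL, ΔJ).
(b)–(c): forbidden (parity).
(b)–(d): forbidden (ΔL, ΔJ).
(c)–(d): allowed.
Allowed pairs: 3 of 6.

3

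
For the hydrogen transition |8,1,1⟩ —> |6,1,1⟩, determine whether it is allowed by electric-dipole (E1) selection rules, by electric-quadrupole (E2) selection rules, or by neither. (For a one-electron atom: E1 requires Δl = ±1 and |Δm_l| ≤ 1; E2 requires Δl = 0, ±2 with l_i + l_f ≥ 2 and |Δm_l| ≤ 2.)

E2

Δl = 1 − 1 = +0; l_i + l_f = 2.
Δm_l = +0.
E1 (Δl = ±1, |Δm_l| ≤ 1): not satisfied.
E2 (Δl = 0,±2, l_i+l_f ≥ 2, |Δm_l| ≤ 2): satisfied.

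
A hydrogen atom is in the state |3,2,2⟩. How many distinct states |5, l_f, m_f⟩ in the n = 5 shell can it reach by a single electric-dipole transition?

4

E1 requires Δl = ±1, so l_f ∈ {1, 3}; with 0 ≤ l_f ≤ n_f−1 = 4, the allowed l_f values are {1, 3}.
For l_f = 1: m_f ∈ {m_i−1, m_i, m_i+1} ∩ [−1, 1] = {1} → 1 state.
For l_f = 3: m_f ∈ {m_i−1, m_i, m_i+1} ∩ [−3, 3] = {1, 2, 3} → 3 states.
Total: 4.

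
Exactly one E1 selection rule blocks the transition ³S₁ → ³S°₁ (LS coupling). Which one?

the L=0 ↔ L=0 exclusion

Reading off the term symbols: S 1→1, L 0→0, J 1→1, parity even→odd.
Parity must change: even → odd — satisfied.
ΔS = 0: S: 1 → 1 — satisfied.
ΔL = 0, ±1 (not L=0↔0): L: 0 → 0, ΔL = +0 — violated.
ΔJ = 0, ±1 (not J=0↔0): J: 1 → 1, ΔJ = +0 — satisfied.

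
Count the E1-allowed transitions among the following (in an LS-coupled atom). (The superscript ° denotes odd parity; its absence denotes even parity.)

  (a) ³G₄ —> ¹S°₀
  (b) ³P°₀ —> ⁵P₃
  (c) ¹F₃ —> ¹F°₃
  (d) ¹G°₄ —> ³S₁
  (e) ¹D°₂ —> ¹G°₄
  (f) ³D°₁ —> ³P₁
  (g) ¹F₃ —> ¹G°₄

3

(a) forbidden (ΔS, ΔL, ΔJ fail)
(b) forbidden (ΔS, ΔJ fail)
(c) allowed
(d) forbidden (ΔS, ΔL, ΔJ fail)
(e) forbidden (parity, ΔL, ΔJ fail)
(f) allowed
(g) allowed
Total allowed: 3 of 7.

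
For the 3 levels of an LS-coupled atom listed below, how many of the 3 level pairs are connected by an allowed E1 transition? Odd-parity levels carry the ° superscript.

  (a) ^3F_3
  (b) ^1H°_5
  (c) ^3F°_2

1

(a)–(b): forbidden (ΔS, ΔL, ΔJ).
(a)–(c): allowed.
(b)–(c): forbidden (parity, ΔS, ΔL, ΔJ).
Allowed pairs: 1 of 3.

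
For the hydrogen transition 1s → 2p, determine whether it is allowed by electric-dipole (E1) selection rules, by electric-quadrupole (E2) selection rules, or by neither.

E1

Δl = 1 − 0 = +1; l_i + l_f = 1.
E1 (Δl = ±1): satisfied.
E2 (Δl = 0,±2, l_i+l_f ≥ 2): not satisfied.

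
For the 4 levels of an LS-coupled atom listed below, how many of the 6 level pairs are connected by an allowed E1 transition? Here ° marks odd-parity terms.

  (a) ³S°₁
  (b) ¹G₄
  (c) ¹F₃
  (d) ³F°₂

0

(a)–(b): forbidden (ΔS, ΔL, ΔJ).
(a)–(c): forbidden (ΔS, ΔL, ΔJ).
(a)–(d): forbidden (parity, ΔL).
(b)–(c): forbidden (parity).
(b)–(d): forbidden (ΔS, ΔJ).
(c)–(d): forbidden (ΔS).
Allowed pairs: 0 of 6.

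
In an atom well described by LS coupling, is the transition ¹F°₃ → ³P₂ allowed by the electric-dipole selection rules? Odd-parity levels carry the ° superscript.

forbidden

Reading off the term symbols: S 0→1, L 3→1, J 3→2, parity odd→even.
Parity must change: odd → even — passes.
ΔS = 0: S: 0 → 1 — fails.
ΔL = 0, ±1 (not L=0↔0): L: 3 → 1, ΔL = -2 — fails.
ΔJ = 0, ±1 (not J=0↔0): J: 3 → 2, ΔJ = -1 — passes.
Rule(s) violated: ΔS, ΔL.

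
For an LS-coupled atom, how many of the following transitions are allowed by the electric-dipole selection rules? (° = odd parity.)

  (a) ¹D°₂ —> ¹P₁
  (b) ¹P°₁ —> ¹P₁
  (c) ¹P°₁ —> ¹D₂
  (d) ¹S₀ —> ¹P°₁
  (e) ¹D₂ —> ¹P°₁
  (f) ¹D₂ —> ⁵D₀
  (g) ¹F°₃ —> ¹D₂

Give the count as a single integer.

6

(a) allowed
(b) allowed
(c) allowed
(d) allowed
(e) allowed
(f) forbidden (parity, ΔS, ΔJ fail)
(g) allowed
Total allowed: 6 of 7.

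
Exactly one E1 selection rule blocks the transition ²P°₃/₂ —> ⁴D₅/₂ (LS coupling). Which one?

Initial level: S=1/2, L=1, J=3/2, parity odd. Final level: S=3/2, L=2, J=5/2, parity even.
Parity must change: odd → even — ok.
ΔS = 0: S: 1/2 → 3/2 — fails.
ΔL = 0, ±1 (not L=0↔0): L: 1 → 2, ΔL = +1 — ok.
ΔJ = 0, ±1 (not J=0↔0): J: 3/2 → 5/2, ΔJ = +1 — ok.

the ΔS = 0 rule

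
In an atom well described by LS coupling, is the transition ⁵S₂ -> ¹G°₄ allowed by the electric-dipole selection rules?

forbidden

Initial level: S=2, L=0, J=2, parity even. Final level: S=0, L=4, J=4, parity odd.
Parity must change: even → odd — ok.
ΔS = 0: S: 2 → 0 — fails.
ΔL = 0, ±1 (not L=0↔0): L: 0 → 4, ΔL = +4 — fails.
ΔJ = 0, ±1 (not J=0↔0): J: 2 → 4, ΔJ = +2 — fails.
Rule(s) violated: ΔS, ΔL, ΔJ.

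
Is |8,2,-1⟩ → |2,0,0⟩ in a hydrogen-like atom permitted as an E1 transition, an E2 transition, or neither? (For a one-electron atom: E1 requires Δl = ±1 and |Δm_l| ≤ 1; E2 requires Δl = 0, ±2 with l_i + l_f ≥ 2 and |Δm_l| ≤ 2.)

E2

Δl = 0 − 2 = -2; l_i + l_f = 2.
Δm_l = +1.
E1 (Δl = ±1, |Δm_l| ≤ 1): not satisfied.
E2 (Δl = 0,±2, l_i+l_f ≥ 2, |Δm_l| ≤ 2): satisfied.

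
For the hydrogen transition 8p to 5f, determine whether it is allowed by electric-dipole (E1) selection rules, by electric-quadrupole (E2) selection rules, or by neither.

Δl = 3 − 1 = +2; l_i + l_f = 4.
E1 (Δl = ±1): not satisfied.
E2 (Δl = 0,±2, l_i+l_f ≥ 2): satisfied.

E2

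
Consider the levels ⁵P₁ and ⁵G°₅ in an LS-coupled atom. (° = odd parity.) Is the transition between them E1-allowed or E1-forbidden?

Initial level: S=2, L=1, J=1, parity even. Final level: S=2, L=4, J=5, parity odd.
Parity must change: even → odd — ✓.
ΔS = 0: S: 2 → 2 — ✓.
ΔL = 0, ±1 (not L=0↔0): L: 1 → 4, ΔL = +3 — ✗.
ΔJ = 0, ±1 (not J=0↔0): J: 1 → 5, ΔJ = +4 — ✗.
Rule(s) violated: ΔL, ΔJ.

forbidden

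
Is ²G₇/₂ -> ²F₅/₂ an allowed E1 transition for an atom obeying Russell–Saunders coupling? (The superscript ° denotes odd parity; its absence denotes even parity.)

forbidden

Parity must change: even → even — fails.
ΔS = 0: S: 1/2 → 1/2 — passes.
ΔL = 0, ±1 (not L=0↔0): L: 4 → 3, ΔL = -1 — passes.
ΔJ = 0, ±1 (not J=0↔0): J: 7/2 → 5/2, ΔJ = -1 — passes.
Rule(s) violated: parity.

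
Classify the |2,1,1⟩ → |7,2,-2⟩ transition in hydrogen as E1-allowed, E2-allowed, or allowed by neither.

Δl = 2 − 1 = +1; l_i + l_f = 3.
Δm_l = -3.
E1 (Δl = ±1, |Δm_l| ≤ 1): not satisfied.
E2 (Δl = 0,±2, l_i+l_f ≥ 2, |Δm_l| ≤ 2): not satisfied.

neither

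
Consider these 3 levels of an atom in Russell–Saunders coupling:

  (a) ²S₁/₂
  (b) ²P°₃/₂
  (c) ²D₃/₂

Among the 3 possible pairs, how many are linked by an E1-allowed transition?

(a)–(b): allowed.
(a)–(c): forbidden (parity, ΔL).
(b)–(c): allowed.
Allowed pairs: 2 of 3.

2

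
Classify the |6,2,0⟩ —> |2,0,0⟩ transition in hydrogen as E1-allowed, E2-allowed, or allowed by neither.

E2

Δl = 0 − 2 = -2; l_i + l_f = 2.
Δm_l = +0.
E1 (Δl = ±1, |Δm_l| ≤ 1): not satisfied.
E2 (Δl = 0,±2, l_i+l_f ≥ 2, |Δm_l| ≤ 2): satisfied.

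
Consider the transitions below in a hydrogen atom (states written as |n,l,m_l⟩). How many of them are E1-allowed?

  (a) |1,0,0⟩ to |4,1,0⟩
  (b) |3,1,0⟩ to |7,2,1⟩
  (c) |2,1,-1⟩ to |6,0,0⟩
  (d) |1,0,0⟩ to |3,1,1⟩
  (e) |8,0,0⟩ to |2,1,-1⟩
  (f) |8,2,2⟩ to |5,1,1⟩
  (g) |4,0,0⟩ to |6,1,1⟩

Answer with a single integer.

(a) allowed
(b) allowed
(c) allowed
(d) allowed
(e) allowed
(f) allowed
(g) allowed
Total allowed: 7 of 7.

7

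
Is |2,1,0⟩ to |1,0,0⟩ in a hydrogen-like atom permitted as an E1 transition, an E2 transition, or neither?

Δl = 0 − 1 = -1; l_i + l_f = 1.
Δm_l = +0.
E1 (Δl = ±1, |Δm_l| ≤ 1): satisfied.
E2 (Δl = 0,±2, l_i+l_f ≥ 2, |Δm_l| ≤ 2): not satisfied.

E1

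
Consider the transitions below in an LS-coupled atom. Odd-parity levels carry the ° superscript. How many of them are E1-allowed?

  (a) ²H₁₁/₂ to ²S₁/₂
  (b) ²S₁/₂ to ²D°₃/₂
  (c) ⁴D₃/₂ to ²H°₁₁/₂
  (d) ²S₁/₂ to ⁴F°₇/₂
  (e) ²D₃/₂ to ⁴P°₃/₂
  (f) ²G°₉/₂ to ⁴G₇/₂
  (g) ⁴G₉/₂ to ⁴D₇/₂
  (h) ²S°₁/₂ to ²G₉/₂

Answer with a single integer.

(a) forbidden (parity, ΔL, ΔJ fail)
(b) forbidden (ΔL fails)
(c) forbidden (ΔS, ΔL, ΔJ fail)
(d) forbidden (ΔS, ΔL, ΔJ fail)
(e) forbidden (ΔS fails)
(f) forbidden (ΔS fails)
(g) forbidden (parity, ΔL fail)
(h) forbidden (ΔL, ΔJ fail)
Total allowed: 0 of 8.

0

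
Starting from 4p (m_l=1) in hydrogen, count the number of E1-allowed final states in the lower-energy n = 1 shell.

E1 requires Δl = ±1, so l_f ∈ {0, 2}; with 0 ≤ l_f ≤ n_f−1 = 0, the allowed l_f values are {0}.
For l_f = 0: m_f ∈ {m_i−1, m_i, m_i+1} ∩ [−0, 0] = {0} → 1 state.
Total: 1.

1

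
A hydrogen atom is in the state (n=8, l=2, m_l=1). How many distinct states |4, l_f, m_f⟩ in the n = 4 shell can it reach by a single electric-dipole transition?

E1 requires Δl = ±1, so l_f ∈ {1, 3}; with 0 ≤ l_f ≤ n_f−1 = 3, the allowed l_f values are {1, 3}.
For l_f = 1: m_f ∈ {m_i−1, m_i, m_i+1} ∩ [−1, 1] = {0, 1} → 2 states.
For l_f = 3: m_f ∈ {m_i−1, m_i, m_i+1} ∩ [−3, 3] = {0, 1, 2} → 3 states.
Total: 5.

5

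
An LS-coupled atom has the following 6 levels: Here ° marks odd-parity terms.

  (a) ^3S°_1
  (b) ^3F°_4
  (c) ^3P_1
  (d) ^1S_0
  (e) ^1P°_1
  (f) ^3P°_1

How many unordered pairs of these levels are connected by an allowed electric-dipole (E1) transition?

3

(a)–(b): forbidden (parity, ΔL, ΔJ).
(a)–(c): allowed.
(a)–(d): forbidden (ΔS, ΔL).
(a)–(e): forbidden (parity, ΔS).
(a)–(f): forbidden (parity).
(b)–(c): forbidden (ΔL, ΔJ).
(b)–(d): forbidden (ΔS, ΔL, ΔJ).
(b)–(e): forbidden (parity, ΔS, ΔL, ΔJ).
(b)–(f): forbidden (parity, ΔL, ΔJ).
(c)–(d): forbidden (parity, ΔS).
(c)–(e): forbidden (ΔS).
(c)–(f): allowed.
(d)–(e): allowed.
(d)–(f): forbidden (ΔS).
(e)–(f): forbidden (parity, ΔS).
Allowed pairs: 3 of 15.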